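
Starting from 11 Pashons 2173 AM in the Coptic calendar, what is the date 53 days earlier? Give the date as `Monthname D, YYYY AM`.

Paremhat 18, 2173 AM

Counting 53 days back from JDN 2618603 reaches JDN 2618550, which is Paremhat 18, 2173 AM.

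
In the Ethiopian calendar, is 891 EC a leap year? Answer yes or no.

yes

891 mod 4 = 3; in the Ethiopian calendar a year is leap when year mod 4 = 3, so it is a leap year.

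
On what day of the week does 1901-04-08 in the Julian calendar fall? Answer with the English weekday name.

Sunday

In the Gregorian calendar this is 21 April 1901 (JDN 2415496).
JDN 2415496 mod 7 = 6, and JDN 0 was a Monday, so this is a Sunday.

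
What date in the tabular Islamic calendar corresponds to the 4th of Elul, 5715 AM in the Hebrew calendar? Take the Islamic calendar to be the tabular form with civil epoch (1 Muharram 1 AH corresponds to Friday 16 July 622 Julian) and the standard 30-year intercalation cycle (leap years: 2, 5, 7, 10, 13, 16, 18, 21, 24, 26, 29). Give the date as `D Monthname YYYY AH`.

3 Muharram 1375 AH

Both dates share Julian Day Number 2435342; in the tabular Islamic calendar that is 3 Muharram 1375 AH.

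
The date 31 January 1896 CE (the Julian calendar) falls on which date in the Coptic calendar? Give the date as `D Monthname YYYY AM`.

Both dates share Julian Day Number 2413602; in the Coptic calendar that is 5 Meshir 1612 AM.

5 Meshir 1612 AM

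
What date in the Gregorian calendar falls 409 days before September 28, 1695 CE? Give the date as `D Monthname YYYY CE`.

15 August 1694 CE

JDN of September 28, 1695 CE = 2340417.
2340417 − 409 = 2340008.
JDN 2340008 in the Gregorian calendar is 15 August 1694 CE.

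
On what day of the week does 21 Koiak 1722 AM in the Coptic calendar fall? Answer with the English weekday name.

Friday

In the Gregorian calendar this is 30 December 2005 (JDN 2453735).
2453735 ≡ 4 (mod 7); counting from Monday = 0 gives Friday.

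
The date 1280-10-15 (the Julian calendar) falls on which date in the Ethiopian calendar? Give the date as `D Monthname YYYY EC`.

The source date corresponds to 22 October 1280 in the proleptic Gregorian calendar (JDN 2188866).
That day falls on 18 Tikimt 1273 EC in the Ethiopian calendar.

18 Tikimt 1273 EC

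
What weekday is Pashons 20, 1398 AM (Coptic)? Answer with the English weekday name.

Equivalently 25 May 1682 Gregorian, JDN 2335543.
JDN 2335543 mod 7 = 0, and JDN 0 was a Monday, so this is a Monday.

Monday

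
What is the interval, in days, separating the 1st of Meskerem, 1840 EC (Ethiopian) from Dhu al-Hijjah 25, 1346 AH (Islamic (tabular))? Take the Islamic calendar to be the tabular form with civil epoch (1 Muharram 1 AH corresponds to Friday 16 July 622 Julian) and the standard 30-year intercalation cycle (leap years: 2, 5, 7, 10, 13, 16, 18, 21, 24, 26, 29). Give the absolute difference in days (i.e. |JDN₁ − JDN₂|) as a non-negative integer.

First date → JDN 2395916; second date → JDN 2425412.
The interval is |2395916 − 2425412| = 29496 days.

29496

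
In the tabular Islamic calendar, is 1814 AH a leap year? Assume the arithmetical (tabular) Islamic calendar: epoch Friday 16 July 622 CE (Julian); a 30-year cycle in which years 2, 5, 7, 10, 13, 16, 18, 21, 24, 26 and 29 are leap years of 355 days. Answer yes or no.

Year 1814 AH is year 14 of its 30-year cycle; leap positions are 2, 5, 7, 10, 13, 16, 18, 21, 24, 26, 29, so it is a common year (354 days).

no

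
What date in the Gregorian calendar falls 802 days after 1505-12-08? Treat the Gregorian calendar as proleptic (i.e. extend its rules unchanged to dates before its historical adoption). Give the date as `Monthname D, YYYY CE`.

February 18, 1508 CE

JDN of 1505-12-08 = 2271091.
2271091 + 802 = 2271893.
JDN 2271893 in the Gregorian calendar is February 18, 1508 CE.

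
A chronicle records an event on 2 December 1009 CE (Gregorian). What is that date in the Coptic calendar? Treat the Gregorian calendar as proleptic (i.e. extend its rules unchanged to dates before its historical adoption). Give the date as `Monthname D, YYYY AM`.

Hathor 30, 726 AM

Julian Day Number of the source date = 2089925.
Converting JDN 2089925 to the Coptic calendar gives 30 Hathor 726 AM.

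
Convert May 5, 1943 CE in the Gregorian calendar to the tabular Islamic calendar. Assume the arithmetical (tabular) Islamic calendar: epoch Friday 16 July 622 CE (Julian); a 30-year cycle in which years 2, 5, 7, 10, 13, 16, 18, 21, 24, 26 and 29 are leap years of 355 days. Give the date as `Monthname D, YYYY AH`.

Both dates share Julian Day Number 2430850; in the tabular Islamic calendar that is 29 Rabi' al-Thani 1362 AH.

Rabi' al-Thani 29, 1362 AH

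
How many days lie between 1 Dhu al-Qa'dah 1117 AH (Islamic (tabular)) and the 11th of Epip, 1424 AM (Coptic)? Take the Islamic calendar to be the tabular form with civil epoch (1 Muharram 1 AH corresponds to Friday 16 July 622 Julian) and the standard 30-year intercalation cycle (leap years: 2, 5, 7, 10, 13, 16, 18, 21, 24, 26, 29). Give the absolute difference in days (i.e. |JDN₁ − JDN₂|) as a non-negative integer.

JDN of the first date = 2344208.
JDN of the second date = 2345091.
|2345091 − 2344208| = 883.

883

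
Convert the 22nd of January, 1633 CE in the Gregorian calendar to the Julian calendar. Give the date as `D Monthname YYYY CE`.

For dates in this range the Gregorian date is 10 days ahead of the Julian.
22 January 1633 Gregorian − 10 days → 12 January 1633 Julian.

12 January 1633 CE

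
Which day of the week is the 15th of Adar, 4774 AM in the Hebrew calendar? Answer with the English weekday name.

This is JDN 2091469 (23 February 1014 Gregorian).
JDN 2091469 mod 7 = 2, and JDN 0 was a Monday, so this is a Wednesday.

Wednesday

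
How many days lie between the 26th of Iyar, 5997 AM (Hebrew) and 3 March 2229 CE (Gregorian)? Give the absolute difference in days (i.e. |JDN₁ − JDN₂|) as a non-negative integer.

3002

JDN of the first date = 2538249.
JDN of the second date = 2535247.
|2535247 − 2538249| = 3002.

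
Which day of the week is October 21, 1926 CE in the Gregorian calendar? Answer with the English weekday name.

JDN 2424810 mod 7 = 3, and JDN 0 was a Monday, so this is a Thursday.

Thursday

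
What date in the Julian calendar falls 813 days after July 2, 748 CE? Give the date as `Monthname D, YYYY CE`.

September 23, 750 CE

JDN of July 2, 748 CE = 1994448.
1994448 + 813 = 1995261.
JDN 1995261 in the Julian calendar is September 23, 750 CE.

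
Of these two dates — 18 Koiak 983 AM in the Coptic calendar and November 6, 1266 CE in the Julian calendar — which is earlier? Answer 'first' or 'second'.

second

Converting both to JDN: 2183812 vs 2183774; the smaller is the second.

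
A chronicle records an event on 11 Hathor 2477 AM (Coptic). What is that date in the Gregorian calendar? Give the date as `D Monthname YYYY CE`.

26 November 2760 CE

Julian Day Number of the source date = 2729459.
Converting JDN 2729459 to the Gregorian calendar gives 26 November 2760 CE.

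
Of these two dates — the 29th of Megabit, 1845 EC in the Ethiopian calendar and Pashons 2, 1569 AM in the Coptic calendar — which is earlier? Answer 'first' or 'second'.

first

Converting both to JDN: 2397950 vs 2397983; the smaller is the first.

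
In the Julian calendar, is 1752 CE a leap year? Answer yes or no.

yes

1752 mod 4 = 0, so it is a leap year in the Julian calendar.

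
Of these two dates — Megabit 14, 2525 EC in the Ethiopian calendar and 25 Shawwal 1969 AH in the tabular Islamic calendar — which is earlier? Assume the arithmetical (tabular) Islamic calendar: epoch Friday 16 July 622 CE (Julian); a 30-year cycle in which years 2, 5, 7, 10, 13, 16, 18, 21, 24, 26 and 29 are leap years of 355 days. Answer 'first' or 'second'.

The two dates have Julian Day Numbers 2646305 and 2646124 respectively.
Since 2646124 < 2646305, the second date comes first.

second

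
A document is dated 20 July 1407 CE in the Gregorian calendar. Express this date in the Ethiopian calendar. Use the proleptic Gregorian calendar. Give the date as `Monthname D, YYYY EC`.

Julian Day Number of the source date = 2235156.
Converting JDN 2235156 to the Ethiopian calendar gives 17 Hamle 1399 EC.

Hamle 17, 1399 EC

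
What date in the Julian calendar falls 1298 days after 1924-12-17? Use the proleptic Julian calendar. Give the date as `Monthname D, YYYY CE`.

July 7, 1928 CE

The starting date is JDN 2424150; 2424150 + 1298 = 2425448.
JDN 2425448 corresponds to July 7, 1928 CE.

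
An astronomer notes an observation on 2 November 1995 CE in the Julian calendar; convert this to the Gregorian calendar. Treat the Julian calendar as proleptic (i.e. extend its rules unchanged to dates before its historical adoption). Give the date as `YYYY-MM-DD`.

1995-11-15

For dates in this range the Gregorian date is 13 days ahead of the Julian.
2 November 1995 Julian + 13 days → 15 November 1995 Gregorian.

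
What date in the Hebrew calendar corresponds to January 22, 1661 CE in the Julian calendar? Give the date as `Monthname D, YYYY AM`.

The source date corresponds to 1 February 1661 in the Gregorian calendar (JDN 2327760).
That day falls on 2 Adar I 5421 AM in the Hebrew calendar.

Adar I 2, 5421 AM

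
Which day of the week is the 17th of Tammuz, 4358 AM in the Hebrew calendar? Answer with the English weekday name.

In the proleptic Gregorian calendar this is 30 June 598 (JDN 1939656).
1939656 ≡ 5 (mod 7); counting from Monday = 0 gives Saturday.

Saturday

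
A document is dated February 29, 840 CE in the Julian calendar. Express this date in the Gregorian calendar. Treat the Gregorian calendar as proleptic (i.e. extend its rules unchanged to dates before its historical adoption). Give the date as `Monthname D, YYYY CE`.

March 4, 840 CE

For dates in this range the Gregorian date is 4 days ahead of the Julian.
29 February 840 Julian + 4 days → 4 March 840 Gregorian.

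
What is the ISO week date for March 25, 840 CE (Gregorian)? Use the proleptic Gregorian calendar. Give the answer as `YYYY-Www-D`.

0840-W12-7

The weekday is Sunday (ISO weekday 7).
That Sunday belongs to ISO week 12 of ISO year 840.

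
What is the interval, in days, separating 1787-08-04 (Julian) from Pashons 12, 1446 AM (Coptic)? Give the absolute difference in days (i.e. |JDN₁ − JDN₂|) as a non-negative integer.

20908

First date → JDN 2373975; second date → JDN 2353067.
The interval is |2373975 − 2353067| = 20908 days.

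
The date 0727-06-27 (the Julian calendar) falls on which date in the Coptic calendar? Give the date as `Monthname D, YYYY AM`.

Both dates share Julian Day Number 1986772; in the Coptic calendar that is 3 Epip 443 AM.

Epip 3, 443 AM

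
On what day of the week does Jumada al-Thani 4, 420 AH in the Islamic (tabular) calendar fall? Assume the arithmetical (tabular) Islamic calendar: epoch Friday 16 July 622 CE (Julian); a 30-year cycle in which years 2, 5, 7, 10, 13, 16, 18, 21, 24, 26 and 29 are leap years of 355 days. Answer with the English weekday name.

This is JDN 2097071 (26 June 1029 Gregorian).
Since JDN mod 7 = 4 (0 = Monday), the day is Friday.

Friday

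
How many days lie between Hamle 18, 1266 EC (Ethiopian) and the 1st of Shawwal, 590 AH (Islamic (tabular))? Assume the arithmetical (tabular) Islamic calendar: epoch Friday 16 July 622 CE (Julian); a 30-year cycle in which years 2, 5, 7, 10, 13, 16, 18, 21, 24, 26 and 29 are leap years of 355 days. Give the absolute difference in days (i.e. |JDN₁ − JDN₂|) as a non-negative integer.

First date → JDN 2186579; second date → JDN 2157428.
The interval is |2186579 − 2157428| = 29151 days.

29151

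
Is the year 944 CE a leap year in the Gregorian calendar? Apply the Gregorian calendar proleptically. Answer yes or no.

yes

944 is divisible by 4 and not by 100, so it is a leap year.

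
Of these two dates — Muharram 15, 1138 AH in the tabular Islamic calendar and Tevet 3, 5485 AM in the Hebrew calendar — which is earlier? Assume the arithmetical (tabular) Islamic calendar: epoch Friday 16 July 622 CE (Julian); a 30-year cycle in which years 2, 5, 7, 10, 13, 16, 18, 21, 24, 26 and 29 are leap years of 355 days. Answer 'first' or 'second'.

second

Converting both to JDN: 2351369 vs 2351091; the smaller is the second.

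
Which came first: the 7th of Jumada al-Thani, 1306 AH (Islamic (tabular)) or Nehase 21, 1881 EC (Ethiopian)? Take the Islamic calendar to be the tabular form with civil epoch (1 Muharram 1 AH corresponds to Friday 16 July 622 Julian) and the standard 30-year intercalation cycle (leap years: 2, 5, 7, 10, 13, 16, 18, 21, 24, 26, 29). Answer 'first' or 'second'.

first

First date → JDN 2411042; second date → JDN 2411241.
JDN 2411042 < JDN 2411241, so the first date is earlier.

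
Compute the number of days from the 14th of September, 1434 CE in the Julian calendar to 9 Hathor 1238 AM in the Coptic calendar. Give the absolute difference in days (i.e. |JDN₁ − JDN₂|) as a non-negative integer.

31829

JDN of the first date = 2245083.
JDN of the second date = 2276912.
|2276912 − 2245083| = 31829.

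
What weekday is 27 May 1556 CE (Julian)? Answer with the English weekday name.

Wednesday

Equivalently 6 June 1556 Gregorian, JDN 2289534.
2289534 ≡ 2 (mod 7); counting from Monday = 0 gives Wednesday.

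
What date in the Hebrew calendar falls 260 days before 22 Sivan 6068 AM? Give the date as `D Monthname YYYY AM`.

Counting 260 days back from JDN 2564202 reaches JDN 2563942, which is 28 Elul 6067 AM.

28 Elul 6067 AM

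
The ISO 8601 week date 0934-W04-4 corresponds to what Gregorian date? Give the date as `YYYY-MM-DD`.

ISO week 1 of 934 is the week containing the first Thursday of 934.
Week 4, day 4 (Thursday) lands on 0934-01-28.

0934-01-28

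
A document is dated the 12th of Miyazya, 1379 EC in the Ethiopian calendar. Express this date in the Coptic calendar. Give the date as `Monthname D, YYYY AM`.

Parmouti 12, 1103 AM

Julian Day Number of the source date = 2227756.
Converting JDN 2227756 to the Coptic calendar gives 12 Parmouti 1103 AM.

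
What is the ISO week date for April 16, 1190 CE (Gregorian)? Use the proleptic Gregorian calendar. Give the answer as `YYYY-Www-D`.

The weekday is Monday (ISO weekday 1).
That Monday belongs to ISO week 16 of ISO year 1190.

1190-W16-1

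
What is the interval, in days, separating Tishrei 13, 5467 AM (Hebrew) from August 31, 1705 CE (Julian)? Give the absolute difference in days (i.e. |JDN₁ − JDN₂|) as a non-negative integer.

First date → JDN 2344427; second date → JDN 2344052.
The interval is |2344427 − 2344052| = 375 days.

375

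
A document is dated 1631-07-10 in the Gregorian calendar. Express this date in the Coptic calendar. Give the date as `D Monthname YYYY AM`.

Both dates share Julian Day Number 2316961; in the Coptic calendar that is 6 Epip 1347 AM.

6 Epip 1347 AM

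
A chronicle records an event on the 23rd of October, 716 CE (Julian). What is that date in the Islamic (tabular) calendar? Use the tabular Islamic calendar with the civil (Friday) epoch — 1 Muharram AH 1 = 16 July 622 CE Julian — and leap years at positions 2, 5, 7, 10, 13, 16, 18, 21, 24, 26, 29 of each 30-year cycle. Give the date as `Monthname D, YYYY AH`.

Rabi' al-Awwal 1, 98 AH

Julian Day Number of the source date = 1982873.
Converting JDN 1982873 to the tabular Islamic calendar gives 1 Rabi' al-Awwal 98 AH.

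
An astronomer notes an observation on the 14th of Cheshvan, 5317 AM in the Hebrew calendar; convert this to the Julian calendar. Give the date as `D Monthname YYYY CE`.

18 October 1556 CE

The source date corresponds to 28 October 1556 in the proleptic Gregorian calendar (JDN 2289678).
That day falls on 18 October 1556 CE in the Julian calendar.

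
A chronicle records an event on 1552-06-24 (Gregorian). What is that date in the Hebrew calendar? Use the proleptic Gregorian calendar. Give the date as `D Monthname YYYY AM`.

Julian Day Number of the source date = 2288091.
Converting JDN 2288091 to the Hebrew calendar gives 22 Sivan 5312 AM.

22 Sivan 5312 AM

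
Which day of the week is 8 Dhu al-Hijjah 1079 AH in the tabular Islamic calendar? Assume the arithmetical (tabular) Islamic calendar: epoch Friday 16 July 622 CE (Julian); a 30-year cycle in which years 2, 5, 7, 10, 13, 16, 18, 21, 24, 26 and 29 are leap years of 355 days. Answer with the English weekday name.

Thursday

This is JDN 2330779 (9 May 1669 Gregorian).
2330779 ≡ 3 (mod 7); counting from Monday = 0 gives Thursday.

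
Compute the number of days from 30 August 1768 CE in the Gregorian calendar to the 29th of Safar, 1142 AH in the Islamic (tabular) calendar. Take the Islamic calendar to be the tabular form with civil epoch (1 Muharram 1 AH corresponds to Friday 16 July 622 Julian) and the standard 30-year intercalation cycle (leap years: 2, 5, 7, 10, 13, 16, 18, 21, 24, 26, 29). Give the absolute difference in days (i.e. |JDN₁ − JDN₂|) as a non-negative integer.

First date → JDN 2367051; second date → JDN 2352830.
The interval is |2367051 − 2352830| = 14221 days.

14221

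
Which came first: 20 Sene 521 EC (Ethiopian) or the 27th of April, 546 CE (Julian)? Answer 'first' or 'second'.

first

First date → JDN 1914440; second date → JDN 1920601.
JDN 1914440 < JDN 1920601, so the first date is earlier.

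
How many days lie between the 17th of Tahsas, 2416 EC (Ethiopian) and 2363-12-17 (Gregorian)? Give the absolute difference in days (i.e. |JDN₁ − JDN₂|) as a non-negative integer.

First date → JDN 2606406; second date → JDN 2584478.
The interval is |2606406 − 2584478| = 21928 days.

21928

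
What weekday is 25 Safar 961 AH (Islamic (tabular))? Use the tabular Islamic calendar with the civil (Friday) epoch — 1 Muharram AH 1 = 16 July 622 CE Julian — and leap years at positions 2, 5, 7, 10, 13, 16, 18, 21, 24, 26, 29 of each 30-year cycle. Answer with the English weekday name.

Tuesday

This is JDN 2288686 (9 February 1554 Gregorian).
JDN 2288686 mod 7 = 1, and JDN 0 was a Monday, so this is a Tuesday.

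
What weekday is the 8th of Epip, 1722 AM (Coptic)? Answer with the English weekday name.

Saturday

Equivalently 15 July 2006 Gregorian, JDN 2453932.
Since JDN mod 7 = 5 (0 = Monday), the day is Saturday.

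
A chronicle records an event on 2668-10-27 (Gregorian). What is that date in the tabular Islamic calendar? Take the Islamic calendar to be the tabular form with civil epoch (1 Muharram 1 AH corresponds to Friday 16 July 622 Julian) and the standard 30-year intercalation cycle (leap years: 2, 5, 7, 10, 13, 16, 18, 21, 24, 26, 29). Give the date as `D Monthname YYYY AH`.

Julian Day Number of the source date = 2695827.
Converting JDN 2695827 to the tabular Islamic calendar gives 29 Muharram 2110 AH.

29 Muharram 2110 AH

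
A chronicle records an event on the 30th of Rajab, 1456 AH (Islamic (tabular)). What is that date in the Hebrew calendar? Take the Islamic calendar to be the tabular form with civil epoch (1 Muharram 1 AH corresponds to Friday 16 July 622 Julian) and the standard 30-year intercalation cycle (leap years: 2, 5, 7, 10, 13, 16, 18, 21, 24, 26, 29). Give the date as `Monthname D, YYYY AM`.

Tishrei 30, 5795 AM

The source date corresponds to 13 October 2034 in the Gregorian calendar (JDN 2464249).
That day falls on 30 Tishrei 5795 AM in the Hebrew calendar.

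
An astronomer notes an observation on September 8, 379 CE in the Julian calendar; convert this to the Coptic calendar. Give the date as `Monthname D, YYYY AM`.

Thout 10, 96 AM

Both dates share Julian Day Number 1859738; in the Coptic calendar that is 10 Thout 96 AM.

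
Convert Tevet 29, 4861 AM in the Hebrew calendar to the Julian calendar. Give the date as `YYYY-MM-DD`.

Both dates share Julian Day Number 2123199; in the Julian calendar that is 1 January 1101 CE.

1101-01-01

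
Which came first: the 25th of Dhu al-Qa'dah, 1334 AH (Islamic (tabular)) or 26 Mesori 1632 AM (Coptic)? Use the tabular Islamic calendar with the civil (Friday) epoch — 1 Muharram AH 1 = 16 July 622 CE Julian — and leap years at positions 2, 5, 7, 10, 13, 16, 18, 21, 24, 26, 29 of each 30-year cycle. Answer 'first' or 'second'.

The two dates have Julian Day Numbers 2421130 and 2421108 respectively.
Since 2421108 < 2421130, the second date comes first.

second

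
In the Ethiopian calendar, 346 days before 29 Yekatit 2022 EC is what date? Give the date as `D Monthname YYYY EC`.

18 Megabit 2021 EC

The starting date is JDN 2462569; 2462569 − 346 = 2462223.
JDN 2462223 corresponds to 18 Megabit 2021 EC.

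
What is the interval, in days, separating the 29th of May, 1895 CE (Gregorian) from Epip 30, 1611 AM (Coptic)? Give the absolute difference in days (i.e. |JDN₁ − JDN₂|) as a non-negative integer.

First date → JDN 2413343; second date → JDN 2413411.
The interval is |2413343 − 2413411| = 68 days.

68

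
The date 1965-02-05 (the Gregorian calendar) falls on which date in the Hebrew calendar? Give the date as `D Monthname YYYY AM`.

3 Adar I 5725 AM

Both dates share Julian Day Number 2438797; in the Hebrew calendar that is 3 Adar I 5725 AM.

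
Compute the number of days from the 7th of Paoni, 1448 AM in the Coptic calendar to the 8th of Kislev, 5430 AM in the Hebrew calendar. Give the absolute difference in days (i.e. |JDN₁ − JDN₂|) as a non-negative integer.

JDN of the first date = 2353823.
JDN of the second date = 2330985.
|2330985 − 2353823| = 22838.

22838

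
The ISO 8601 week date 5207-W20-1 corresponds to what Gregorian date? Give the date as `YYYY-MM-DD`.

ISO week 1 of 5207 is the week containing the first Thursday of 5207.
Week 20, day 1 (Monday) lands on 5207-05-14.

5207-05-14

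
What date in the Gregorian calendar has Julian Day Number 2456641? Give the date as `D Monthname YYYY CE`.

Counting from JDN 2299161 = 15 Oct 1582 gives an offset of 157480 days.

14 December 2013 CE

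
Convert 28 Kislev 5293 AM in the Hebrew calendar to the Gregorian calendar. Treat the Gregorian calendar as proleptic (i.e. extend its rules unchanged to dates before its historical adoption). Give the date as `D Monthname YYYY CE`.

6 December 1532 CE

Julian Day Number of the source date = 2280951.
Converting JDN 2280951 to the Gregorian calendar gives 6 December 1532 CE.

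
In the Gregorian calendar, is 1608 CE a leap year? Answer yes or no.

1608 is divisible by 4 and not by 100, so it is a leap year.

yes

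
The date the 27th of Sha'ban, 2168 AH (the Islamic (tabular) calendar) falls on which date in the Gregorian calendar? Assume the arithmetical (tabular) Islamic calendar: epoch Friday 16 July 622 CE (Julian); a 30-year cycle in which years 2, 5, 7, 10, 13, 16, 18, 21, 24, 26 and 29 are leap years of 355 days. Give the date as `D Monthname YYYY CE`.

Both dates share Julian Day Number 2716586; in the Gregorian calendar that is 29 August 2725 CE.

29 August 2725 CE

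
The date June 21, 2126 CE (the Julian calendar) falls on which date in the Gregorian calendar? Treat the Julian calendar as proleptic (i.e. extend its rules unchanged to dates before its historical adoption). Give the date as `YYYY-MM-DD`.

At this point the Julian calendar is 14 days behind the Gregorian.
21 June 2126 Julian + 14 days → 5 July 2126 Gregorian.

2126-07-05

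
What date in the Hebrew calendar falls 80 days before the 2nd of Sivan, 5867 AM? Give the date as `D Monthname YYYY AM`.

10 Adar 5867 AM

The starting date is JDN 2490770; 2490770 − 80 = 2490690.
JDN 2490690 corresponds to 10 Adar 5867 AM.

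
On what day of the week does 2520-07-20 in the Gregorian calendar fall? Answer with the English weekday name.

Saturday

2641672 ≡ 5 (mod 7); counting from Monday = 0 gives Saturday.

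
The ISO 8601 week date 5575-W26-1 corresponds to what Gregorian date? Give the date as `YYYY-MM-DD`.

5575-06-23

ISO week 1 of 5575 is the week containing the first Thursday of 5575.
Week 26, day 1 (Monday) lands on 5575-06-23.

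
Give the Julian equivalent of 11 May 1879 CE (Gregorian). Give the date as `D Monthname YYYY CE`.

At this point the Julian calendar is 12 days behind the Gregorian.
11 May 1879 Gregorian − 12 days → 29 April 1879 Julian.

29 April 1879 CE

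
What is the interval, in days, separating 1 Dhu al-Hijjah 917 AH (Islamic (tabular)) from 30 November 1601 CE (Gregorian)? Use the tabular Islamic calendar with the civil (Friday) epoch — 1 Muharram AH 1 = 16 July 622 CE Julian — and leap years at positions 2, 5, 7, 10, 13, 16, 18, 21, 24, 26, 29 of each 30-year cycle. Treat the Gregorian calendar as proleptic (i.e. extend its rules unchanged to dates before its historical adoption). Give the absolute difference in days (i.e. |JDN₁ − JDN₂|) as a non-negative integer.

32782

JDN of the first date = 2273365.
JDN of the second date = 2306147.
|2306147 − 2273365| = 32782.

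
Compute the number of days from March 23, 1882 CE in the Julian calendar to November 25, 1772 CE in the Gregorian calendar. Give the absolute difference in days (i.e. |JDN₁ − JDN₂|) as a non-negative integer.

JDN of the first date = 2408540.
JDN of the second date = 2368599.
|2368599 − 2408540| = 39941.

39941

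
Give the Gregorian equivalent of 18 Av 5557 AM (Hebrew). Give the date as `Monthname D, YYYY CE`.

August 10, 1797 CE

Julian Day Number of the source date = 2377623.
Converting JDN 2377623 to the Gregorian calendar gives 10 August 1797 CE.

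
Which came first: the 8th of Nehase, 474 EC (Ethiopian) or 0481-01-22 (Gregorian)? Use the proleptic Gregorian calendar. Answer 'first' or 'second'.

The two dates have Julian Day Numbers 1897321 and 1896764 respectively.
Since 1896764 < 1897321, the second date comes first.

second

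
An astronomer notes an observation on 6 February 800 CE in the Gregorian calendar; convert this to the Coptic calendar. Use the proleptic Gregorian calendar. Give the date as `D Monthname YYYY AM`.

7 Meshir 516 AM

Both dates share Julian Day Number 2013290; in the Coptic calendar that is 7 Meshir 516 AM.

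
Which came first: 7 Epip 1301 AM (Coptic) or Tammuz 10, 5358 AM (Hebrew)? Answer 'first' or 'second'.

Converting both to JDN: 2300161 vs 2304912; the smaller is the first.

first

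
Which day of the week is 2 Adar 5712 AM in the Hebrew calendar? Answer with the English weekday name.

Thursday

In the Gregorian calendar this is 28 February 1952 (JDN 2434071).
JDN 2434071 mod 7 = 3, and JDN 0 was a Monday, so this is a Thursday.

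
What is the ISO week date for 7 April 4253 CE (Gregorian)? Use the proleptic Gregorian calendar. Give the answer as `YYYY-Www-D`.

4253-W14-4

The weekday is Thursday (ISO weekday 4).
That Thursday belongs to ISO week 14 of ISO year 4253.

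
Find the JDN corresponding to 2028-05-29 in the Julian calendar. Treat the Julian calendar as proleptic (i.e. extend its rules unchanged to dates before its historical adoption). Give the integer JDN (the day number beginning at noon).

2461934

In the Gregorian calendar the same day is 11 June 2028.
JDN 2299161 is 15 October 1582 CE (Gregorian); the target day is +162773 days from there, so JDN = 2461934.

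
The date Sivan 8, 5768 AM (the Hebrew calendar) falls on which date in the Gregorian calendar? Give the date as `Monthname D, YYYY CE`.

June 11, 2008 CE

Both dates share Julian Day Number 2454629; in the Gregorian calendar that is 11 June 2008 CE.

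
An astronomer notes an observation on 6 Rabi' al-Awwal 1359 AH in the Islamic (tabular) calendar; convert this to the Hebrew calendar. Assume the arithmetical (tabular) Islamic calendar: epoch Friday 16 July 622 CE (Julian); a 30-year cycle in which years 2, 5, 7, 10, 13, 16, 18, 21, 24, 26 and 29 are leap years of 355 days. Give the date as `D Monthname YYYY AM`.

6 Nisan 5700 AM

Both dates share Julian Day Number 2429734; in the Hebrew calendar that is 6 Nisan 5700 AM.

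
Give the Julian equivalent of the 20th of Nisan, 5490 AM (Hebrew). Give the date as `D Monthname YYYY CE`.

Julian Day Number of the source date = 2353026.
Converting JDN 2353026 to the Julian calendar gives 27 March 1730 CE.

27 March 1730 CE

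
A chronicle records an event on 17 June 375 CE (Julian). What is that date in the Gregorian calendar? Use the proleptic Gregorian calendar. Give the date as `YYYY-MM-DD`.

The Julian–Gregorian offset here is 1 day (Julian trailing).
17 June 375 Julian + 1 day → 18 June 375 Gregorian.

0375-06-18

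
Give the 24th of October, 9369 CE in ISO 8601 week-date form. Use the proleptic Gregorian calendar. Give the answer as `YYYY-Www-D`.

9369-W43-2

The weekday is Tuesday (ISO weekday 2).
That Tuesday belongs to ISO week 43 of ISO year 9369.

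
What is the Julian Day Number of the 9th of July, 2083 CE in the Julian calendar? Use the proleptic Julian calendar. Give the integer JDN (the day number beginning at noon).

2482063

In the Gregorian calendar the same day is 22 July 2083.
JDN 2400001 is 17 November 1858 CE (Gregorian), MJD 0; the target day is +82062 days from there, so JDN = 2482063.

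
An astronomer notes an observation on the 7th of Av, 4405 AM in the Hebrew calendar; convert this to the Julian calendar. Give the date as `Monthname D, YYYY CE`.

July 7, 645 CE

Julian Day Number of the source date = 1956832.
Converting JDN 1956832 to the Julian calendar gives 7 July 645 CE.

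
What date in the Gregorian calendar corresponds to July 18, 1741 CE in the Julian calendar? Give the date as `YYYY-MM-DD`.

1741-07-29

At this point the Julian calendar is 11 days behind the Gregorian.
18 July 1741 Julian + 11 days → 29 July 1741 Gregorian.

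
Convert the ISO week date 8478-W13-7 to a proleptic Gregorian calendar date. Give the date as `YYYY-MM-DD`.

ISO week 1 of 8478 is the week containing the first Thursday of 8478.
Week 13, day 7 (Sunday) lands on 8478-04-03.

8478-04-03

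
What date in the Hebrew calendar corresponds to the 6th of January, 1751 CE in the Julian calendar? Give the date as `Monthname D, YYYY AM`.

Tevet 20, 5511 AM

The source date corresponds to 17 January 1751 in the Gregorian calendar (JDN 2360616).
That day falls on 20 Tevet 5511 AM in the Hebrew calendar.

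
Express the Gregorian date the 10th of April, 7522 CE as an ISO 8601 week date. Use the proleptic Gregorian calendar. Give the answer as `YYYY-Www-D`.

7522-W15-1

The weekday is Monday (ISO weekday 1).
That Monday belongs to ISO week 15 of ISO year 7522.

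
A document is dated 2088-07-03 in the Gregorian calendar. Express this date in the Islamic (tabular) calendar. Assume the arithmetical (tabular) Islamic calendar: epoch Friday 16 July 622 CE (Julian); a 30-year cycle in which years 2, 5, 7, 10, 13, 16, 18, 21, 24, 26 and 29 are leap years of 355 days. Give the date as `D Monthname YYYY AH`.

13 Dhu al-Hijjah 1511 AH

Julian Day Number of the source date = 2483871.
Converting JDN 2483871 to the tabular Islamic calendar gives 13 Dhu al-Hijjah 1511 AH.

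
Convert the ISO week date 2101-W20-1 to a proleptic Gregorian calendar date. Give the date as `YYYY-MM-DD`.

ISO week 1 of 2101 is the week containing the first Thursday of 2101.
Week 20, day 1 (Monday) lands on 2101-05-16.

2101-05-16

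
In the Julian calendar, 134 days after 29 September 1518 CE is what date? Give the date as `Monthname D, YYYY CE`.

February 10, 1519 CE

Counting 134 days forward from JDN 2275779 reaches JDN 2275913, which is February 10, 1519 CE.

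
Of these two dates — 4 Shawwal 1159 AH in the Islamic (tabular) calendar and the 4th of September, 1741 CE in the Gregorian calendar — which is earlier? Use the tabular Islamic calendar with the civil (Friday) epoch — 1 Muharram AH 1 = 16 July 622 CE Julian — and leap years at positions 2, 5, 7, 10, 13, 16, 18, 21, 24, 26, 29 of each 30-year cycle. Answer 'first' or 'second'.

Converting both to JDN: 2359066 vs 2357194; the smaller is the second.

second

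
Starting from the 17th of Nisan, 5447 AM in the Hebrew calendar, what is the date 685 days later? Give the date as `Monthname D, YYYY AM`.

Shevat 23, 5449 AM

JDN of the 17th of Nisan, 5447 AM = 2337314.
2337314 + 685 = 2337999.
JDN 2337999 in the Hebrew calendar is Shevat 23, 5449 AM.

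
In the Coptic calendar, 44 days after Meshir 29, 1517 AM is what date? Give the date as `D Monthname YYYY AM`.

13 Parmouti 1517 AM

The starting date is JDN 2378927; 2378927 + 44 = 2378971.
JDN 2378971 corresponds to 13 Parmouti 1517 AM.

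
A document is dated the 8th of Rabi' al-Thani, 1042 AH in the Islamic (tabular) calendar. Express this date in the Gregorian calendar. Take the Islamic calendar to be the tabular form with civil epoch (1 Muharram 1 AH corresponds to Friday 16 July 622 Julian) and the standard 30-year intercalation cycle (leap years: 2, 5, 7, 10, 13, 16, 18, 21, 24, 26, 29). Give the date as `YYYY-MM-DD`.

Both dates share Julian Day Number 2317432; in the Gregorian calendar that is 23 October 1632 CE.

1632-10-23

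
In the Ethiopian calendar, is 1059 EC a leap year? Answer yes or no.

yes

1059 mod 4 = 3; in the Ethiopian calendar a year is leap when year mod 4 = 3, so it is a leap year.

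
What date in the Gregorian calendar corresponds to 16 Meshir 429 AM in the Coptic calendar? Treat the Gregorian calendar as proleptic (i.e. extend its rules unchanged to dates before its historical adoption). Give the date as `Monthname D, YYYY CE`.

Both dates share Julian Day Number 1981522; in the Gregorian calendar that is 14 February 713 CE.

February 14, 713 CE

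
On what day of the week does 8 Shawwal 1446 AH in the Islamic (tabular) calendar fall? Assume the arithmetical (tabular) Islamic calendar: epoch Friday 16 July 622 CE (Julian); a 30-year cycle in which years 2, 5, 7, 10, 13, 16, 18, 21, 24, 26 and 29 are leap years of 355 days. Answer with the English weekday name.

Monday

This is JDN 2460773 (7 April 2025 Gregorian).
Since JDN mod 7 = 0 (0 = Monday), the day is Monday.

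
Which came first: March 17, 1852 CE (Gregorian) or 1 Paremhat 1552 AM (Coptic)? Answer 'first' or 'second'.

second

The two dates have Julian Day Numbers 2397565 and 2391713 respectively.
Since 2391713 < 2397565, the second date comes first.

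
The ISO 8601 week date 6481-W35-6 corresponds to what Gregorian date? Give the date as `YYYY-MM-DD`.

ISO week 1 of 6481 is the week containing the first Thursday of 6481.
Week 35, day 6 (Saturday) lands on 6481-08-30.

6481-08-30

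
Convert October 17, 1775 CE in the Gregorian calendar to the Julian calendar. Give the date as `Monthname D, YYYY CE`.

October 6, 1775 CE

For dates in this range the Gregorian date is 11 days ahead of the Julian.
17 October 1775 Gregorian − 11 days → 6 October 1775 Julian.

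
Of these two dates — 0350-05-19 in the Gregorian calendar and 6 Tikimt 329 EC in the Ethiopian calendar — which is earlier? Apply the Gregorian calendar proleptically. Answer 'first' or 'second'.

Converting both to JDN: 1849033 vs 1844058; the smaller is the second.

second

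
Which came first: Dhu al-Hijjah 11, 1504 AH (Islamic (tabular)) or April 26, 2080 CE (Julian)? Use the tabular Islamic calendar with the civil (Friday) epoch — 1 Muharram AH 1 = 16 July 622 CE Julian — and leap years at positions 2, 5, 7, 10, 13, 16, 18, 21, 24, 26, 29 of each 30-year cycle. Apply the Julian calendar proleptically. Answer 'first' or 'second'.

The two dates have Julian Day Numbers 2481388 and 2480894 respectively.
Since 2480894 < 2481388, the second date comes first.

second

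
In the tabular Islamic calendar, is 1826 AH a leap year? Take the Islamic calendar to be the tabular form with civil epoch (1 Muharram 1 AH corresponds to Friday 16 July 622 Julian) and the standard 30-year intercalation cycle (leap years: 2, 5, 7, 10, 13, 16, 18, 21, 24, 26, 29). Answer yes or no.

yes

Year 1826 AH is year 26 of its 30-year cycle; leap positions are 2, 5, 7, 10, 13, 16, 18, 21, 24, 26, 29, so it is a leap year (355 days).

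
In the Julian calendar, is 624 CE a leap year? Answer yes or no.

624 mod 4 = 0, so it is a leap year in the Julian calendar.

yes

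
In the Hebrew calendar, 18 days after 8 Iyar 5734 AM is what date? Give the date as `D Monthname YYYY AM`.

26 Iyar 5734 AM

The starting date is JDN 2442168; 2442168 + 18 = 2442186.
JDN 2442186 corresponds to 26 Iyar 5734 AM.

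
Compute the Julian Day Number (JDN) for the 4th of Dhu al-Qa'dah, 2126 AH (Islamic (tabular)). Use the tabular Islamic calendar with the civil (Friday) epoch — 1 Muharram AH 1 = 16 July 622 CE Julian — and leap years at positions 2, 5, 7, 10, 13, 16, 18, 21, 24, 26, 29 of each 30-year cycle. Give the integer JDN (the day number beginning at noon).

In the Gregorian calendar the same day is 31 January 2685.
JDN 2299161 is 15 October 1582 CE (Gregorian); the target day is +402606 days from there, so JDN = 2701767.

2701767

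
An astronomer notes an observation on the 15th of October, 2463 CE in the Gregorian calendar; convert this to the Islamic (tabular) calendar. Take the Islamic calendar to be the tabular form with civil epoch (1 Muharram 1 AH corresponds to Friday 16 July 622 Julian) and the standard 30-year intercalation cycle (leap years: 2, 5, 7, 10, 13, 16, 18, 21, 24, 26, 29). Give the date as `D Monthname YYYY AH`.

1 Shawwal 1898 AH

Both dates share Julian Day Number 2620940; in the tabular Islamic calendar that is 1 Shawwal 1898 AH.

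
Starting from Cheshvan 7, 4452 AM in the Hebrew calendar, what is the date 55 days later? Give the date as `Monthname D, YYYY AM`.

Tevet 4, 4452 AM

Counting 55 days forward from JDN 1973724 reaches JDN 1973779, which is Tevet 4, 4452 AM.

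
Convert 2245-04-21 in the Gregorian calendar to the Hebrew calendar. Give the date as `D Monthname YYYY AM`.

24 Nisan 6005 AM

Julian Day Number of the source date = 2541140.
Converting JDN 2541140 to the Hebrew calendar gives 24 Nisan 6005 AM.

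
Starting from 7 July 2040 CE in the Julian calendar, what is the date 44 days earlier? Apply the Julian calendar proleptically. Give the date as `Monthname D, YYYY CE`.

Counting 44 days back from JDN 2466356 reaches JDN 2466312, which is May 24, 2040 CE.

May 24, 2040 CE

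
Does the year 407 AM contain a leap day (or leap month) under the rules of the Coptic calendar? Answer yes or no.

yes

407 mod 4 = 3; in the Coptic calendar a year is leap when year mod 4 = 3, so it is a leap year.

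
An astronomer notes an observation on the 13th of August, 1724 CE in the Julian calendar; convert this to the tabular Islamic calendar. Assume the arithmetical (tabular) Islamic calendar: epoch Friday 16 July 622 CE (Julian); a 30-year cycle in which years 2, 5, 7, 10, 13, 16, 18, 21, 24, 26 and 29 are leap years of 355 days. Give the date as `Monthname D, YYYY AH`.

Both dates share Julian Day Number 2350974; in the tabular Islamic calendar that is 4 Dhu al-Hijjah 1136 AH.

Dhu al-Hijjah 4, 1136 AH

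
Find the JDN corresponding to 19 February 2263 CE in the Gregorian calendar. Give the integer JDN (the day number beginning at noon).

JDN 2451545 is 1 January 2000 CE (Gregorian); the target day is +96108 days from there, so JDN = 2547653.

2547653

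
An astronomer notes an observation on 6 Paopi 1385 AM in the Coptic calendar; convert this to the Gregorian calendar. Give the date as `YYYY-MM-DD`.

Both dates share Julian Day Number 2330571; in the Gregorian calendar that is 13 October 1668 CE.

1668-10-13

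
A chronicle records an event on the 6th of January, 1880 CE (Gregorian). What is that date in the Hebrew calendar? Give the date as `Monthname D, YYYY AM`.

Both dates share Julian Day Number 2407721; in the Hebrew calendar that is 22 Tevet 5640 AM.

Tevet 22, 5640 AM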